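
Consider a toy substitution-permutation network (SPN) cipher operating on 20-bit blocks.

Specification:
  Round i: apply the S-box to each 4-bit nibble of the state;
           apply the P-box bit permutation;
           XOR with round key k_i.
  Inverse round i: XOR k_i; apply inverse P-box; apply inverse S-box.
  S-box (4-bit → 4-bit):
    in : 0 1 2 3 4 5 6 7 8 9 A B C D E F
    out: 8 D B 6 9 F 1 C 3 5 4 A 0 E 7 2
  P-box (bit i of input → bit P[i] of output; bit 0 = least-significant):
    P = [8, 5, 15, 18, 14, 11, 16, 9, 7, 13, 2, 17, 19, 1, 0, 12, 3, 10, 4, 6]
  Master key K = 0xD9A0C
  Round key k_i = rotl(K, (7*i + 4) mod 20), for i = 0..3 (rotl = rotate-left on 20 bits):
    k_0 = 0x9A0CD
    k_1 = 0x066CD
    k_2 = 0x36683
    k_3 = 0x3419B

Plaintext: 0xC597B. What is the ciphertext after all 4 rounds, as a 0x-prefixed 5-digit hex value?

s_0 = plaintext = 0xC597B
s_1 = Round(s_0, k_0) = 0x4B26A
s_2 = Round(s_1, k_1) = 0x29607
s_3 = Round(s_2, k_2) = 0xFE04A
s_4 = Round(s_3, k_3) = 0x98798

0x98798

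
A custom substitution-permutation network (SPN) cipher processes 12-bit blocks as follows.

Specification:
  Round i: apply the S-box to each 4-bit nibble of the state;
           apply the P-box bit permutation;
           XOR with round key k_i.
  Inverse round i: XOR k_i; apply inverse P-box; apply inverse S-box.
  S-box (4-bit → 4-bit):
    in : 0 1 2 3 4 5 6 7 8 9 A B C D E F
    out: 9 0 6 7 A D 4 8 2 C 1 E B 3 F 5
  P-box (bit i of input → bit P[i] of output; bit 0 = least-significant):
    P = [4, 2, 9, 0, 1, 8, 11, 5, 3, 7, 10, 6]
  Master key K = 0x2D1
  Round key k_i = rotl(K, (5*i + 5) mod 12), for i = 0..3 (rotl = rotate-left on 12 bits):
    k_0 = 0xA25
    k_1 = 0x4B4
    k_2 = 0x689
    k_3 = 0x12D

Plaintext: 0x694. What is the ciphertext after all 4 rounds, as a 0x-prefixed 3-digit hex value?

0x05E

s_0 = plaintext = 0x694
s_1 = Round(s_0, k_0) = 0x600
s_2 = Round(s_1, k_1) = 0x087
s_3 = Round(s_2, k_2) = 0x7C0
s_4 = Round(s_3, k_3) = 0x05E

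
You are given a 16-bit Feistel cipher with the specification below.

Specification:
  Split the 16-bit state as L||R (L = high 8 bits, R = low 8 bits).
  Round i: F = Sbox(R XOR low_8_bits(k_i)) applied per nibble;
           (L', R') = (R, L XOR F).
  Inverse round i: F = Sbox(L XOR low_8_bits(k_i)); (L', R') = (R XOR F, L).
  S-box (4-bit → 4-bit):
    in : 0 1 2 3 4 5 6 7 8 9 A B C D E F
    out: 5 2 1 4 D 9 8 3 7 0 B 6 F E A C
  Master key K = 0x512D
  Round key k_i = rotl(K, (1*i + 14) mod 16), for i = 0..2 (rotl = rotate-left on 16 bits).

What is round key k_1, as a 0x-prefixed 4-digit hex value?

K = 0x512D
k_0 = rotl(K, (1*0+14) mod 16) = rotl(K, 14) = 0x544B
k_1 = rotl(K, (1*1+14) mod 16) = rotl(K, 15) = 0xA896

0xA896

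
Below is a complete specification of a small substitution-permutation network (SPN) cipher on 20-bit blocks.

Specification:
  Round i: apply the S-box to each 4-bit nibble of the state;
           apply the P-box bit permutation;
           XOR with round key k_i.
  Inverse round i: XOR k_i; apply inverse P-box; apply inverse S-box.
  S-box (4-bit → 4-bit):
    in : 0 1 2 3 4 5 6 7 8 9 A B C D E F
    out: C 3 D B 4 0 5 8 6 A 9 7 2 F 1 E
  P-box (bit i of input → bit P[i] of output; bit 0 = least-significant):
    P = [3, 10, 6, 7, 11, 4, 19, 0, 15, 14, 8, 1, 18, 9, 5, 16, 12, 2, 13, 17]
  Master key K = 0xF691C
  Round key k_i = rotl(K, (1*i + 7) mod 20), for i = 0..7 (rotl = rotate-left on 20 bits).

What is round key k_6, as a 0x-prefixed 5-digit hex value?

K = 0xF691C
k_0 = rotl(K, (1*0+7) mod 20) = rotl(K, 7) = 0x48E7B
k_1 = rotl(K, (1*1+7) mod 20) = rotl(K, 8) = 0x91CF6
k_2 = rotl(K, (1*2+7) mod 20) = rotl(K, 9) = 0x239ED
k_3 = rotl(K, (1*3+7) mod 20) = rotl(K, 10) = 0x473DA
k_4 = rotl(K, (1*4+7) mod 20) = rotl(K, 11) = 0x8E7B4
k_5 = rotl(K, (1*5+7) mod 20) = rotl(K, 12) = 0x1CF69
k_6 = rotl(K, (1*6+7) mod 20) = rotl(K, 13) = 0x39ED2

0x39ED2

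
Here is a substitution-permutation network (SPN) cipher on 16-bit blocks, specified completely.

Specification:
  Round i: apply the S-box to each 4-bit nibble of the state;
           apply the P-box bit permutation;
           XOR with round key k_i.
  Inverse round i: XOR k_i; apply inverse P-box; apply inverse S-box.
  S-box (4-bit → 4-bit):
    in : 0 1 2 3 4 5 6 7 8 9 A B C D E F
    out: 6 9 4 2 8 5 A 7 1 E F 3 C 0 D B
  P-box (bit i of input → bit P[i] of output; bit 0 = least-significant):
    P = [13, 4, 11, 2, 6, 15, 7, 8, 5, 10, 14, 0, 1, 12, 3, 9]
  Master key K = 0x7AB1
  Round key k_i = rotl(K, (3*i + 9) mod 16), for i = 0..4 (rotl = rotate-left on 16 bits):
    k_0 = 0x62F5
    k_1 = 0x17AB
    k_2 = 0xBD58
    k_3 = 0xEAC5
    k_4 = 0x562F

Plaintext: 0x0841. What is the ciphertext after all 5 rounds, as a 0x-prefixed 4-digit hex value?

0x543E

s_0 = plaintext = 0x0841
s_1 = Round(s_0, k_0) = 0x53D9
s_2 = Round(s_1, k_1) = 0x1BB5
s_3 = Round(s_2, k_2) = 0x133A
s_4 = Round(s_3, k_3) = 0x44D3
s_5 = Round(s_4, k_4) = 0x543E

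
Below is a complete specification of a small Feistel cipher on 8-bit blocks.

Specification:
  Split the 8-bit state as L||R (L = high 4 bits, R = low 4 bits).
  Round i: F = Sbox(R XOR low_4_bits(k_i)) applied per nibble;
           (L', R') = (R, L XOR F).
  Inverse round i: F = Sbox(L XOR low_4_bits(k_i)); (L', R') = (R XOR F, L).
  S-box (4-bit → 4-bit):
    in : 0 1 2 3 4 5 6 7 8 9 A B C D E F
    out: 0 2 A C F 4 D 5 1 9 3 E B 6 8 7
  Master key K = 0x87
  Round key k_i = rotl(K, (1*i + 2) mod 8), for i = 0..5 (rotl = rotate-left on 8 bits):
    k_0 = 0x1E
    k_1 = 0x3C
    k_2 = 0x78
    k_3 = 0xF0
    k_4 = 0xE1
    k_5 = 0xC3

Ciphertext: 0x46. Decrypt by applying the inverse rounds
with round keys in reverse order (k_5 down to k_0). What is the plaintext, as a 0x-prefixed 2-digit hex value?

s_0 = ciphertext = 0x46
s_1 = InvRound(s_0, k_5) = 0x34
s_2 = InvRound(s_1, k_4) = 0xE3
s_3 = InvRound(s_2, k_3) = 0xBE
s_4 = InvRound(s_3, k_2) = 0x2B
s_5 = InvRound(s_4, k_1) = 0x32
s_6 = InvRound(s_5, k_0) = 0x43

0x43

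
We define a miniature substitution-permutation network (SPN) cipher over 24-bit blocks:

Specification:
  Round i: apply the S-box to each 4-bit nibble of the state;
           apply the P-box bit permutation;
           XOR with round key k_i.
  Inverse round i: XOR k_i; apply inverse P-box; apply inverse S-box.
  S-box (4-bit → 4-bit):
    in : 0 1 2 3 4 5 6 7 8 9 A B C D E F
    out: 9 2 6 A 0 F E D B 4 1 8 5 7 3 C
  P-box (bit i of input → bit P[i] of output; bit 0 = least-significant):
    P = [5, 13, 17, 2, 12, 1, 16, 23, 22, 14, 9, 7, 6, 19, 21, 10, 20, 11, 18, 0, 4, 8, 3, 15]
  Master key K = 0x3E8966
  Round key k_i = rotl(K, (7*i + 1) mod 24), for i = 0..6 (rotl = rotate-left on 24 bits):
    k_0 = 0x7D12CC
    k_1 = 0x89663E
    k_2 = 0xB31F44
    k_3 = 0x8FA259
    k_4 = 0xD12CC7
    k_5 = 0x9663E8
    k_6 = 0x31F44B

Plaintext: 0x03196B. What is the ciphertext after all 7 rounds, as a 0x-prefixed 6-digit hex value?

s_0 = plaintext = 0x03196B
s_1 = Round(s_0, k_0) = 0xF498DB
s_2 = Round(s_1, k_1) = 0xE8B6B0
s_3 = Round(s_2, k_2) = 0x2350F1
s_4 = Round(s_3, k_3) = 0x668F90
s_5 = Round(s_4, k_4) = 0xDCA32A
s_6 = Round(s_5, k_5) = 0x832212
s_7 = Round(s_6, k_6) = 0x1B1F58

0x1B1F58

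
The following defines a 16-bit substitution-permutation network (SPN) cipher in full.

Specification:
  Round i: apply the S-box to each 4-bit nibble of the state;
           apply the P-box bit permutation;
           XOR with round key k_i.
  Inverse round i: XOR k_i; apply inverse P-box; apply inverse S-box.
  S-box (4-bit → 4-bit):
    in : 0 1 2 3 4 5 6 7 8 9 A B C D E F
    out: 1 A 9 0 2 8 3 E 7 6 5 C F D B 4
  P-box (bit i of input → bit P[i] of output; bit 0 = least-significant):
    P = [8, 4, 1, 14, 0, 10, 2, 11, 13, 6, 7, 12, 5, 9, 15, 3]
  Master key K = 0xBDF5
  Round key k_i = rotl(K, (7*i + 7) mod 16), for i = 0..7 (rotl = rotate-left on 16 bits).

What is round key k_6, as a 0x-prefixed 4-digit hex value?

K = 0xBDF5
k_0 = rotl(K, (7*0+7) mod 16) = rotl(K, 7) = 0xFADE
k_1 = rotl(K, (7*1+7) mod 16) = rotl(K, 14) = 0x6F7D
k_2 = rotl(K, (7*2+7) mod 16) = rotl(K, 5) = 0xBEB7
k_3 = rotl(K, (7*3+7) mod 16) = rotl(K, 12) = 0x5BDF
k_4 = rotl(K, (7*4+7) mod 16) = rotl(K, 3) = 0xEFAD
k_5 = rotl(K, (7*5+7) mod 16) = rotl(K, 10) = 0xD6F7
k_6 = rotl(K, (7*6+7) mod 16) = rotl(K, 1) = 0x7BEB

0x7BEB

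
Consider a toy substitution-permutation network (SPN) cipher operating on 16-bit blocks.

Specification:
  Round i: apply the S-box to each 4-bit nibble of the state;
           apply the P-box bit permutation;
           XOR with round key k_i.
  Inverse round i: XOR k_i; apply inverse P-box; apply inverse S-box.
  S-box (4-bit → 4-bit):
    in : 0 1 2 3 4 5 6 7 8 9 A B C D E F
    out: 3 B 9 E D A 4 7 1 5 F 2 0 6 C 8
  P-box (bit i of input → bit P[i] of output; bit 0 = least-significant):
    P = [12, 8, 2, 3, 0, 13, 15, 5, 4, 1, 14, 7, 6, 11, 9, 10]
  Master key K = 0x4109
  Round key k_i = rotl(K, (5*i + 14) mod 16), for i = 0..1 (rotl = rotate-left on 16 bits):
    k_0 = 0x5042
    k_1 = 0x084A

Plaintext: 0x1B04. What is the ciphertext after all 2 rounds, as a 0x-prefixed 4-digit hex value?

s_0 = plaintext = 0x1B04
s_1 = Round(s_0, k_0) = 0x6C0D
s_2 = Round(s_1, k_1) = 0x2B4F

0x2B4F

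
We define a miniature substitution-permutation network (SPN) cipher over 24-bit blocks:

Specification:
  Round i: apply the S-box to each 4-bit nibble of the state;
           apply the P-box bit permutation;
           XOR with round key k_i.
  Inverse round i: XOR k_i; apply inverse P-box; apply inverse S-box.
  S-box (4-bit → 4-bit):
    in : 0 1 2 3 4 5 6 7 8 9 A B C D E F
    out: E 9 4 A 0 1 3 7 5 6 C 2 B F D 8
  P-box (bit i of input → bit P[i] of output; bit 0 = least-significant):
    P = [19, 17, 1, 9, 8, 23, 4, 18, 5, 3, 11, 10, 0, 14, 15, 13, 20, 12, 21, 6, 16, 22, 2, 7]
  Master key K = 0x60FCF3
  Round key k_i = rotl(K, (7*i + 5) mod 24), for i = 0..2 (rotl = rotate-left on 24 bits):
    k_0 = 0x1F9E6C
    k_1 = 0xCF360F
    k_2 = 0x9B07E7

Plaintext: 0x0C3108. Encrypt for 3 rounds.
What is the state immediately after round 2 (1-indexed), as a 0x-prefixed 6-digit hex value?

s_0 = plaintext = 0x0C3108
s_1 = Round(s_0, k_0) = 0xC3EA9A
s_2 = Round(s_1, k_1) = 0x0E88DC
s_3 = Round(s_2, k_2) = 0x658C12

0x0E88DC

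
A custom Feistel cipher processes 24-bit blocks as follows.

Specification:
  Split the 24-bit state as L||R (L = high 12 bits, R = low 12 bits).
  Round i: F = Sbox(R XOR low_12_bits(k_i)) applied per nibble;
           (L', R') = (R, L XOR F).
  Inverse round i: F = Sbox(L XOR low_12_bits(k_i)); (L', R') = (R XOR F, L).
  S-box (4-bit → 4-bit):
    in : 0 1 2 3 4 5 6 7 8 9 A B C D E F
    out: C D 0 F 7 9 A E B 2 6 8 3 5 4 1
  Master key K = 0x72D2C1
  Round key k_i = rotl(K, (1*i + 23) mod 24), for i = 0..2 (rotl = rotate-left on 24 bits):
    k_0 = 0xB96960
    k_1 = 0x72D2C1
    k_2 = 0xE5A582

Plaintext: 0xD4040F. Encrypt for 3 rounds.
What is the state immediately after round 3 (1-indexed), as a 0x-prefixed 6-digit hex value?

0x20365C

s_0 = plaintext = 0xD4040F
s_1 = Round(s_0, k_0) = 0x40F8E1
s_2 = Round(s_1, k_1) = 0x8E1203
s_3 = Round(s_2, k_2) = 0x20365C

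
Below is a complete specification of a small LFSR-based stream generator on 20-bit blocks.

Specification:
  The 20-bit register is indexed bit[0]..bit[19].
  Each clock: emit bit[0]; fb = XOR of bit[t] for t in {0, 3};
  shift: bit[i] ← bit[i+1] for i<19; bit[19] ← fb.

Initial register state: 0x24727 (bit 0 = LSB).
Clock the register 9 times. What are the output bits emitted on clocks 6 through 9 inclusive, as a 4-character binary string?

reg_0 = 0x24727
clock 1: out=1, reg = 0x92393
clock 2: out=1, reg = 0xC91C9
clock 3: out=1, reg = 0x648E4
clock 4: out=0, reg = 0x32472
clock 5: out=0, reg = 0x19239
clock 6: out=1, reg = 0x0C91C
clock 7: out=0, reg = 0x8648E
clock 8: out=0, reg = 0xC3247
clock 9: out=1, reg = 0xE1923

1001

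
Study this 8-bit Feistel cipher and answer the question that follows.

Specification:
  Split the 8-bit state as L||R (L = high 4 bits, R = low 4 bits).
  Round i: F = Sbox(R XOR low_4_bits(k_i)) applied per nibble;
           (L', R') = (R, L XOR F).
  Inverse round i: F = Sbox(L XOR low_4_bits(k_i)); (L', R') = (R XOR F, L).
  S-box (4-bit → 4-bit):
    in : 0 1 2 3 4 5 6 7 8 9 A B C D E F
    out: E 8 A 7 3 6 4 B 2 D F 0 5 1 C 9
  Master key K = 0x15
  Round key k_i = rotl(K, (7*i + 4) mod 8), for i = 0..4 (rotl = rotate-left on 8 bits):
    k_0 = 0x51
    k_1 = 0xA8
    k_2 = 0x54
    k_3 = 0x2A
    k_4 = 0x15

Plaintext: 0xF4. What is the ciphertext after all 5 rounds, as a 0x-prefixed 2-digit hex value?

s_0 = plaintext = 0xF4
s_1 = Round(s_0, k_0) = 0x49
s_2 = Round(s_1, k_1) = 0x9C
s_3 = Round(s_2, k_2) = 0xCB
s_4 = Round(s_3, k_3) = 0xB4
s_5 = Round(s_4, k_4) = 0x43

0x43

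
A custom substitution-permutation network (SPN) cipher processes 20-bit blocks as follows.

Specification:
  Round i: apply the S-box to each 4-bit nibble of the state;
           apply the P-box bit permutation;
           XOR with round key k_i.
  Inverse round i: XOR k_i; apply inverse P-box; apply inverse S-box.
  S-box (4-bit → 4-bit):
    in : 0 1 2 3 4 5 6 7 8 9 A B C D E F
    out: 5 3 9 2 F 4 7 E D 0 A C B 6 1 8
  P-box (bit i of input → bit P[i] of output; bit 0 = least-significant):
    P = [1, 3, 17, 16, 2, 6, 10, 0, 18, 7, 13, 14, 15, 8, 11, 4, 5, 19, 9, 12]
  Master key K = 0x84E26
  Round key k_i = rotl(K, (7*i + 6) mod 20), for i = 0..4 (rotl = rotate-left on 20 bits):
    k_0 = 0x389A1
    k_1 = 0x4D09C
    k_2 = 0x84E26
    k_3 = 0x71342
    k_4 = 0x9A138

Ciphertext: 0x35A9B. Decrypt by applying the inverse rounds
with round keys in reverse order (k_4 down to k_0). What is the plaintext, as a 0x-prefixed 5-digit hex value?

0x4833F

s_0 = ciphertext = 0x35A9B
s_1 = InvRound(s_0, k_4) = 0x467F0
s_2 = InvRound(s_1, k_3) = 0x2F758
s_3 = InvRound(s_2, k_2) = 0xC4516
s_4 = InvRound(s_3, k_1) = 0xA1351
s_5 = InvRound(s_4, k_0) = 0x4833F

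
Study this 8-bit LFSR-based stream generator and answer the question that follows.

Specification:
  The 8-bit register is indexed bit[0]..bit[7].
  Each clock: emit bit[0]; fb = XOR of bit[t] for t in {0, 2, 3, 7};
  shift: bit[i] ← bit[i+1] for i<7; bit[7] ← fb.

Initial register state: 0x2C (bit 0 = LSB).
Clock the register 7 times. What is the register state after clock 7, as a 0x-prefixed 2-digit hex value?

reg_0 = 0x2C
clock 1: out=0, reg = 0x16
clock 2: out=0, reg = 0x8B
clock 3: out=1, reg = 0xC5
clock 4: out=1, reg = 0xE2
clock 5: out=0, reg = 0xF1
clock 6: out=1, reg = 0x78
clock 7: out=0, reg = 0xBC

0xBC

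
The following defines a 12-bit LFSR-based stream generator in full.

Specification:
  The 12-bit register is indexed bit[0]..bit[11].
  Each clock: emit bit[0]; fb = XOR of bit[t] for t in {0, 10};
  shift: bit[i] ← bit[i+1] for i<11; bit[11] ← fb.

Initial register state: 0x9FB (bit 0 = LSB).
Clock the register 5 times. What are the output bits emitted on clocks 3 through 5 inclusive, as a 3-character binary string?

011

reg_0 = 0x9FB
clock 1: out=1, reg = 0xCFD
clock 2: out=1, reg = 0x67E
clock 3: out=0, reg = 0xB3F
clock 4: out=1, reg = 0xD9F
clock 5: out=1, reg = 0x6CF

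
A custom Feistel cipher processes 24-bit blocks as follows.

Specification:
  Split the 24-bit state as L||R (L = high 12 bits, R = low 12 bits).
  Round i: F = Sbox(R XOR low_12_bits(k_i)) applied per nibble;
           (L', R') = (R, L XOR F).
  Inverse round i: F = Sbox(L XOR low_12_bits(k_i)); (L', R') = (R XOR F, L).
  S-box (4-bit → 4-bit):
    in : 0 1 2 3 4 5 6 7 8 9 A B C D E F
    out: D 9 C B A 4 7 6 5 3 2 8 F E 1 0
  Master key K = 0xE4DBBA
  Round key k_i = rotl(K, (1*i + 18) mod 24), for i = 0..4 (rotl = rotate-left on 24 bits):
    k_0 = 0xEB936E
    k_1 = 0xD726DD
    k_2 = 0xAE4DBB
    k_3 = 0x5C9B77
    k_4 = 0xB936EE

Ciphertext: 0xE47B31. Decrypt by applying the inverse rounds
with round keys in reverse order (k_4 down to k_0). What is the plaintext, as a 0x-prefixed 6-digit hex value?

s_0 = ciphertext = 0xE47B31
s_1 = InvRound(s_0, k_4) = 0xE12E47
s_2 = InvRound(s_1, k_3) = 0xA33E12
s_3 = InvRound(s_2, k_2) = 0x847A33
s_4 = InvRound(s_3, k_1) = 0xB01847
s_5 = InvRound(s_4, k_0) = 0xD37B01

0xD37B01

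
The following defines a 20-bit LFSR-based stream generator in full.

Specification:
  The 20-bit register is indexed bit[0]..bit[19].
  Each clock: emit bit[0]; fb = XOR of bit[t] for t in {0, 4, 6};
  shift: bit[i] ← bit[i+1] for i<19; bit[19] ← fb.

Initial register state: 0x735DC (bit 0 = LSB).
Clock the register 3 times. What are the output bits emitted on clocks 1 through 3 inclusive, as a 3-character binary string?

reg_0 = 0x735DC
clock 1: out=0, reg = 0x39AEE
clock 2: out=0, reg = 0x9CD77
clock 3: out=1, reg = 0xCE6BB

001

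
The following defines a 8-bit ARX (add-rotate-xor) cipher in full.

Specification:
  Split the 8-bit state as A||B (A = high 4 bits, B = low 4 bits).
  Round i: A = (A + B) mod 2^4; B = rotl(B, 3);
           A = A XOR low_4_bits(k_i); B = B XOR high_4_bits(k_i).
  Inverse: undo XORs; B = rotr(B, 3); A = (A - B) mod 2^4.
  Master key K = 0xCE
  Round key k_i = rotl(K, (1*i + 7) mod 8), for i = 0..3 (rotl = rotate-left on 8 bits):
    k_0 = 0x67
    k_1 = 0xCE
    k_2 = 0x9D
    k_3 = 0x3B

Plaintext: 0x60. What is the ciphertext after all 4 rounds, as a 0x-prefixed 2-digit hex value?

s_0 = plaintext = 0x60
s_1 = Round(s_0, k_0) = 0x16
s_2 = Round(s_1, k_1) = 0x9F
s_3 = Round(s_2, k_2) = 0x56
s_4 = Round(s_3, k_3) = 0x00

0x00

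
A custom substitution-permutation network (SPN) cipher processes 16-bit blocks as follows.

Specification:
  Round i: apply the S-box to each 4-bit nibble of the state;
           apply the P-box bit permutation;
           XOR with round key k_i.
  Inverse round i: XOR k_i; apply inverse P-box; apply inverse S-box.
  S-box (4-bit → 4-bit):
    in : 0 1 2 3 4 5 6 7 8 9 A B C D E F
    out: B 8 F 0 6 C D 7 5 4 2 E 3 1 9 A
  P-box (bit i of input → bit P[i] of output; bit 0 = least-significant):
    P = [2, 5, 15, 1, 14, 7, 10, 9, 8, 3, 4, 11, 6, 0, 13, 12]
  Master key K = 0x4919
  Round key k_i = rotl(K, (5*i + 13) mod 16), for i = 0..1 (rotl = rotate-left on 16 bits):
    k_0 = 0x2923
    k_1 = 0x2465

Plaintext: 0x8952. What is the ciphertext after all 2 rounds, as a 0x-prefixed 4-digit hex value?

0x8A2F

s_0 = plaintext = 0x8952
s_1 = Round(s_0, k_0) = 0x8F55
s_2 = Round(s_1, k_1) = 0x8A2F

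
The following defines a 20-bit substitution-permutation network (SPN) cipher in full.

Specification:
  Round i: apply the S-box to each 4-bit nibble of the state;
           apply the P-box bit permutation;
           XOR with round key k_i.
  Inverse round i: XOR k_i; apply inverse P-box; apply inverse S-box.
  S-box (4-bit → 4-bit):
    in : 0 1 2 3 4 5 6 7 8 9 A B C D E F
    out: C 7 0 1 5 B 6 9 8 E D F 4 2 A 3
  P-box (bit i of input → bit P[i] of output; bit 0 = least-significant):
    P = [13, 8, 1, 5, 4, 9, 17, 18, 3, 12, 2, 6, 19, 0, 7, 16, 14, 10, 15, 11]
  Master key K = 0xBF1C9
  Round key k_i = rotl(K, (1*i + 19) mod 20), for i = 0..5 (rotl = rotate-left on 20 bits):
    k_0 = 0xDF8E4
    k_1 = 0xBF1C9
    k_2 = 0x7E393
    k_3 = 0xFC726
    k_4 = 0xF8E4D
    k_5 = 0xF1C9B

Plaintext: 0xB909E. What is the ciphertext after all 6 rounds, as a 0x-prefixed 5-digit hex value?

0x056E2

s_0 = plaintext = 0xB909E
s_1 = Round(s_0, k_0) = 0xA3701
s_2 = Round(s_1, k_1) = 0x51883
s_3 = Round(s_2, k_2) = 0xB8F52
s_4 = Round(s_3, k_3) = 0xA193E
s_5 = Round(s_4, k_4) = 0x757B8
s_6 = Round(s_5, k_5) = 0x056E2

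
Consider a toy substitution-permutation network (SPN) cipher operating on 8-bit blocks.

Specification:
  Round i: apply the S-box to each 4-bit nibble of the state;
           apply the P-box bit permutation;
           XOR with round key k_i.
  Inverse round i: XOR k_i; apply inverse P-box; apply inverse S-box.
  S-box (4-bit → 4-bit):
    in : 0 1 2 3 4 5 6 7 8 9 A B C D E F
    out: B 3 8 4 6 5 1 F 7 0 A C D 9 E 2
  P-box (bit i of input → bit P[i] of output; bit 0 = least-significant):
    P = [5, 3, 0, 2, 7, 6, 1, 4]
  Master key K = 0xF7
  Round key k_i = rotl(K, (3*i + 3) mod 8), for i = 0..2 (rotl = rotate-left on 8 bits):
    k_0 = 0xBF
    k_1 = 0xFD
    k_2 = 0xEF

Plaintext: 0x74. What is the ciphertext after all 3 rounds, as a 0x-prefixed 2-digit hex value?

s_0 = plaintext = 0x74
s_1 = Round(s_0, k_0) = 0x64
s_2 = Round(s_1, k_1) = 0x74
s_3 = Round(s_2, k_2) = 0x34

0x34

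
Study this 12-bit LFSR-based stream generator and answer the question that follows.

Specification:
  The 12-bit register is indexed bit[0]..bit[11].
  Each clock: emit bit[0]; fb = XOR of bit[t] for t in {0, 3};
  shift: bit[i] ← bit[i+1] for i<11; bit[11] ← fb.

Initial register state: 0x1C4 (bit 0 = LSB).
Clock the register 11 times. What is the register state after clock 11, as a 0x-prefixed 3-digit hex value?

0x3F8

reg_0 = 0x1C4
clock 1: out=0, reg = 0x0E2
clock 2: out=0, reg = 0x071
clock 3: out=1, reg = 0x838
clock 4: out=0, reg = 0xC1C
clock 5: out=0, reg = 0xE0E
clock 6: out=0, reg = 0xF07
clock 7: out=1, reg = 0xF83
clock 8: out=1, reg = 0xFC1
clock 9: out=1, reg = 0xFE0
clock 10: out=0, reg = 0x7F0
clock 11: out=0, reg = 0x3F8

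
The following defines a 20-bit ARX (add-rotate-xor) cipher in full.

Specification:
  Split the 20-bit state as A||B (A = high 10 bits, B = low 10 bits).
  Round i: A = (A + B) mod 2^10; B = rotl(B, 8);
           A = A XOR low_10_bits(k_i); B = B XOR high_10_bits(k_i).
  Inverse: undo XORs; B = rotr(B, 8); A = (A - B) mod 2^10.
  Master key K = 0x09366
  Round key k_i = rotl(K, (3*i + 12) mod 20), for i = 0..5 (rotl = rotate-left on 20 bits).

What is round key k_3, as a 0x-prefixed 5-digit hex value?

0x126CC

K = 0x09366
k_0 = rotl(K, (3*0+12) mod 20) = rotl(K, 12) = 0x66093
k_1 = rotl(K, (3*1+12) mod 20) = rotl(K, 15) = 0x3049B
k_2 = rotl(K, (3*2+12) mod 20) = rotl(K, 18) = 0x824D9
k_3 = rotl(K, (3*3+12) mod 20) = rotl(K, 1) = 0x126CC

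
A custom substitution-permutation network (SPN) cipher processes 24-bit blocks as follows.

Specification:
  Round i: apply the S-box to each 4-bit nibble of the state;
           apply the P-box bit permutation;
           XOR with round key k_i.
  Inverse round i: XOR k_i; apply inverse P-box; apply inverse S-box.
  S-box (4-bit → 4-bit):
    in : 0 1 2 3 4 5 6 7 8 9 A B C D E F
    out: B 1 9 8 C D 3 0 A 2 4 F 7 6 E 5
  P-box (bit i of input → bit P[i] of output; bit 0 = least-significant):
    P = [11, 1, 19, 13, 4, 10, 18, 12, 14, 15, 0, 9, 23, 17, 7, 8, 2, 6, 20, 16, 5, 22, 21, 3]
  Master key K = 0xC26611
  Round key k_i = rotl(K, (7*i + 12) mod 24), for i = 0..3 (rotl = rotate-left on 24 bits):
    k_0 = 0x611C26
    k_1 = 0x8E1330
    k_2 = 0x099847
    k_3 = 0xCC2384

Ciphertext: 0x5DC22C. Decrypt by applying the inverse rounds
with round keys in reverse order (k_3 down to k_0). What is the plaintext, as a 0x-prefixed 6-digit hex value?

s_0 = ciphertext = 0x5DC22C
s_1 = InvRound(s_0, k_3) = 0x245673
s_2 = InvRound(s_1, k_2) = 0xF270CF
s_3 = InvRound(s_2, k_1) = 0xBC45FE
s_4 = InvRound(s_3, k_0) = 0x8E515F

0x8E515F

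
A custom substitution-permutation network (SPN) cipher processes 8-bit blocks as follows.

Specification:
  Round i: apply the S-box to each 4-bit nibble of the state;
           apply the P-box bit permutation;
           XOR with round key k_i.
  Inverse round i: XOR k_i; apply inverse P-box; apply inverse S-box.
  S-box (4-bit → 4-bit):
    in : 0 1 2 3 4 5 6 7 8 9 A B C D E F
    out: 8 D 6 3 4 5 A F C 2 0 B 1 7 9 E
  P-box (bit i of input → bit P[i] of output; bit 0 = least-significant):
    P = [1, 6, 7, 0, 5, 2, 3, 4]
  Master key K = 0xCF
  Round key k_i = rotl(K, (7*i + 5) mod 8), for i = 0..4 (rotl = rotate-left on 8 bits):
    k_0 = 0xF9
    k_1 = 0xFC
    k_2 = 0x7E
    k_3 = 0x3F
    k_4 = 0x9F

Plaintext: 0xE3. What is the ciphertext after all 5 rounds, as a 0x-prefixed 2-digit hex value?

s_0 = plaintext = 0xE3
s_1 = Round(s_0, k_0) = 0x8B
s_2 = Round(s_1, k_1) = 0xA7
s_3 = Round(s_2, k_2) = 0xBD
s_4 = Round(s_3, k_3) = 0xC9
s_5 = Round(s_4, k_4) = 0xFF

0xFF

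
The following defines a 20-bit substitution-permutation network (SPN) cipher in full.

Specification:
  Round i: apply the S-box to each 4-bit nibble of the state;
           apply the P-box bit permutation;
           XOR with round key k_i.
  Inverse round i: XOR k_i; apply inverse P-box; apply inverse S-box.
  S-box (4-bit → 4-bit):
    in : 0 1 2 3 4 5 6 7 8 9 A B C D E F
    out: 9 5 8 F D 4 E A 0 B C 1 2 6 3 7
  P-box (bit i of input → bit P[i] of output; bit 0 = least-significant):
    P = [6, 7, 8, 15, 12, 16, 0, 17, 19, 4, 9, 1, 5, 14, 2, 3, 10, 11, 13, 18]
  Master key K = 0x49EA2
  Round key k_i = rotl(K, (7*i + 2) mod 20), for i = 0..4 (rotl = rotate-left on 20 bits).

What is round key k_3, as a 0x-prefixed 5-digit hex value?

K = 0x49EA2
k_0 = rotl(K, (7*0+2) mod 20) = rotl(K, 2) = 0x27A89
k_1 = rotl(K, (7*1+2) mod 20) = rotl(K, 9) = 0xD4493
k_2 = rotl(K, (7*2+2) mod 20) = rotl(K, 16) = 0x249EA
k_3 = rotl(K, (7*3+2) mod 20) = rotl(K, 3) = 0x4F512

0x4F512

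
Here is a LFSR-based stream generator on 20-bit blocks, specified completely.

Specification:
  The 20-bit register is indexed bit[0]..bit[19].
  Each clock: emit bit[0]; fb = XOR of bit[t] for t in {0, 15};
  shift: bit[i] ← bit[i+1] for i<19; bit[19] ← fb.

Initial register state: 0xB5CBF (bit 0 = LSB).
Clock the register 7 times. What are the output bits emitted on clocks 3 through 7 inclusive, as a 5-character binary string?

11110

reg_0 = 0xB5CBF
clock 1: out=1, reg = 0xDAE5F
clock 2: out=1, reg = 0x6D72F
clock 3: out=1, reg = 0x36B97
clock 4: out=1, reg = 0x9B5CB
clock 5: out=1, reg = 0x4DAE5
clock 6: out=1, reg = 0x26D72
clock 7: out=0, reg = 0x136B9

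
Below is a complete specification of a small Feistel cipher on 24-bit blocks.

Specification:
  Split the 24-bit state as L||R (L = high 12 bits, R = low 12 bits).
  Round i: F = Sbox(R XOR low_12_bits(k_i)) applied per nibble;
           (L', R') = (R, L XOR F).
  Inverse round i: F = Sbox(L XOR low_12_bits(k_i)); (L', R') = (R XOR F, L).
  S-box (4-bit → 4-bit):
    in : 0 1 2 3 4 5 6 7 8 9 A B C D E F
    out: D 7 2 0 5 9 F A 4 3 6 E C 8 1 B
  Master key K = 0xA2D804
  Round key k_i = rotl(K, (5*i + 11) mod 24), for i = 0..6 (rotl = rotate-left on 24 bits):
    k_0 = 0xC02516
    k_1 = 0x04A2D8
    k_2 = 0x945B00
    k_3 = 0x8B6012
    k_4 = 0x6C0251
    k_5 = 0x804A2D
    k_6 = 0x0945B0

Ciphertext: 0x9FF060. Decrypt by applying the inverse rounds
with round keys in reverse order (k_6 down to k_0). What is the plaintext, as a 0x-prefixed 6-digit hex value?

0x731341

s_0 = ciphertext = 0x9FF060
s_1 = InvRound(s_0, k_6) = 0xC3B9FF
s_2 = InvRound(s_1, k_5) = 0x680C3B
s_3 = InvRound(s_2, k_4) = 0x9BC680
s_4 = InvRound(s_3, k_3) = 0x5E19BC
s_5 = InvRound(s_4, k_2) = 0x8AB5E1
s_6 = InvRound(s_5, k_1) = 0x3418AB
s_7 = InvRound(s_6, k_0) = 0x731341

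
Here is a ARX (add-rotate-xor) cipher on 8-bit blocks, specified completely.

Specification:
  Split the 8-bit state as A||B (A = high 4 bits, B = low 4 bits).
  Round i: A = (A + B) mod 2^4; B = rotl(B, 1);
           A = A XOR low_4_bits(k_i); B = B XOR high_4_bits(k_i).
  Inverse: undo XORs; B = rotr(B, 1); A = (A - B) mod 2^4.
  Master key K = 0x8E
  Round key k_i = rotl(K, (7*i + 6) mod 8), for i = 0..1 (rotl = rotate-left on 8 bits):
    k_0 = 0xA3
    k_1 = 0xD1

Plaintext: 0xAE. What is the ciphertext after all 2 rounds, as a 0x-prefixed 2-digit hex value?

s_0 = plaintext = 0xAE
s_1 = Round(s_0, k_0) = 0xB7
s_2 = Round(s_1, k_1) = 0x33

0x33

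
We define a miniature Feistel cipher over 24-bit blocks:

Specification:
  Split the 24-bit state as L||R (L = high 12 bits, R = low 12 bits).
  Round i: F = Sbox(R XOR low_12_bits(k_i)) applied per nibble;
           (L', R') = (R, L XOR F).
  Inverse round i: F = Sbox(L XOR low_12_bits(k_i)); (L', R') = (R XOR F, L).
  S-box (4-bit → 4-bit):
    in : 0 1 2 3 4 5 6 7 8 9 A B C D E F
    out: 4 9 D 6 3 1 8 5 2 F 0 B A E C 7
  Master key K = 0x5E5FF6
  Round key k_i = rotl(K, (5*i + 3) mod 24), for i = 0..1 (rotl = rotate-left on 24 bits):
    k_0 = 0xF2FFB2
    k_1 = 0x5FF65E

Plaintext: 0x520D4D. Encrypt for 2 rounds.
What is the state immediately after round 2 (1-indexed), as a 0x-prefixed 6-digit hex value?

s_0 = plaintext = 0x520D4D
s_1 = Round(s_0, k_0) = 0xD4D857
s_2 = Round(s_1, k_1) = 0x857102

0x857102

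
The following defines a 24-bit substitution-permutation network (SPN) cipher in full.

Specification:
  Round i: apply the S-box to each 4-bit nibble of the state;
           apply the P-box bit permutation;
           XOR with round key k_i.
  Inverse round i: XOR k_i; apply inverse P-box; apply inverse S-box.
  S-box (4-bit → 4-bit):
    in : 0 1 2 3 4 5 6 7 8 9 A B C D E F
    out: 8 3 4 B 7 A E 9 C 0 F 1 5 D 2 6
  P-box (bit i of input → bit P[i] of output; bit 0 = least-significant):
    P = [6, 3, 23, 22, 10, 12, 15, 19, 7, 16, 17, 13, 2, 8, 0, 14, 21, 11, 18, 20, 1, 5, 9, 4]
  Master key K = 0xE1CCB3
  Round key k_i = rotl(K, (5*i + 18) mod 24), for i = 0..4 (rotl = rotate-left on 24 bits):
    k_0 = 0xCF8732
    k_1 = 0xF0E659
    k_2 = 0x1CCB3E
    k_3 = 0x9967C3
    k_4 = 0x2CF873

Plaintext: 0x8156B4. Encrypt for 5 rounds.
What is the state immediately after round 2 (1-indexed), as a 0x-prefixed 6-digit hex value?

s_0 = plaintext = 0x8156B4
s_1 = Round(s_0, k_0) = 0x6CE86A
s_2 = Round(s_1, k_1) = 0x1E5521
s_3 = Round(s_2, k_2) = 0x1D2254
s_4 = Round(s_3, k_3) = 0x2777A8
s_5 = Round(s_4, k_4) = 0xD40EF7

0x1E5521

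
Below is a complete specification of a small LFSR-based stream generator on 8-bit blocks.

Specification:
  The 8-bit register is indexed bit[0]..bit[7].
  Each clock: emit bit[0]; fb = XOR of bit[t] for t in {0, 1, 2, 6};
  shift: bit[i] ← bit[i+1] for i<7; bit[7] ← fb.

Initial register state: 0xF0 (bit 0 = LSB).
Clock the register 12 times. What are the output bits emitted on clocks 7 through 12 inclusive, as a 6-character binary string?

reg_0 = 0xF0
clock 1: out=0, reg = 0xF8
clock 2: out=0, reg = 0xFC
clock 3: out=0, reg = 0x7E
clock 4: out=0, reg = 0xBF
clock 5: out=1, reg = 0xDF
clock 6: out=1, reg = 0x6F
clock 7: out=1, reg = 0x37
clock 8: out=1, reg = 0x9B
clock 9: out=1, reg = 0x4D
clock 10: out=1, reg = 0xA6
clock 11: out=0, reg = 0x53
clock 12: out=1, reg = 0xA9

111101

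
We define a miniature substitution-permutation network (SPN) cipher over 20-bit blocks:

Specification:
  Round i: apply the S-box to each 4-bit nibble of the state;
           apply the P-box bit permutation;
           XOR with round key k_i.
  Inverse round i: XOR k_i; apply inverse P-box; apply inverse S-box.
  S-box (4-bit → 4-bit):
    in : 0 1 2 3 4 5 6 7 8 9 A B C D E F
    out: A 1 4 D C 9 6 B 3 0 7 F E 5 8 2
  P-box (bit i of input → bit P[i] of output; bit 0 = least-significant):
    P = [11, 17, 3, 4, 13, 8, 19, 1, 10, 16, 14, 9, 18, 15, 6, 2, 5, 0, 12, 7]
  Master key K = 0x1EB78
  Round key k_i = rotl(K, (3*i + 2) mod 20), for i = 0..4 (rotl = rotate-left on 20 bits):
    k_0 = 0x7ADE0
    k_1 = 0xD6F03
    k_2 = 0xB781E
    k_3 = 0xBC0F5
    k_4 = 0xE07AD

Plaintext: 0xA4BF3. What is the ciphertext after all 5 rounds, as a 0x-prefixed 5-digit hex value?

0x78084

s_0 = plaintext = 0xA4BF3
s_1 = Round(s_0, k_0) = 0x6F29D
s_2 = Round(s_1, k_1) = 0xDB70A
s_3 = Round(s_2, k_2) = 0xCE770
s_4 = Round(s_3, k_3) = 0x8F762
s_5 = Round(s_4, k_4) = 0x78084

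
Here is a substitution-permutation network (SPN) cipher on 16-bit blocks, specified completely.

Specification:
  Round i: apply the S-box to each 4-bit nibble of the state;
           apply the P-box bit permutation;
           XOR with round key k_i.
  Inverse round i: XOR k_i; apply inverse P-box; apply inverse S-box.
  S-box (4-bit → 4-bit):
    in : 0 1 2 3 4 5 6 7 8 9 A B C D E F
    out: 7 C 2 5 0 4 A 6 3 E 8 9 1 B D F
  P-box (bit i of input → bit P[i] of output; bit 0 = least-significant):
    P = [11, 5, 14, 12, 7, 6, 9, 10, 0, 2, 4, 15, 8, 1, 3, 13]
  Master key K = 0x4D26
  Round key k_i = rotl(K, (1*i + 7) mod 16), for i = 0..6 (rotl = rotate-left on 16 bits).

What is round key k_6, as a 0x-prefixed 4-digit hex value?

K = 0x4D26
k_0 = rotl(K, (1*0+7) mod 16) = rotl(K, 7) = 0x9326
k_1 = rotl(K, (1*1+7) mod 16) = rotl(K, 8) = 0x264D
k_2 = rotl(K, (1*2+7) mod 16) = rotl(K, 9) = 0x4C9A
k_3 = rotl(K, (1*3+7) mod 16) = rotl(K, 10) = 0x9934
k_4 = rotl(K, (1*4+7) mod 16) = rotl(K, 11) = 0x3269
k_5 = rotl(K, (1*5+7) mod 16) = rotl(K, 12) = 0x64D2
k_6 = rotl(K, (1*6+7) mod 16) = rotl(K, 13) = 0xC9A4

0xC9A4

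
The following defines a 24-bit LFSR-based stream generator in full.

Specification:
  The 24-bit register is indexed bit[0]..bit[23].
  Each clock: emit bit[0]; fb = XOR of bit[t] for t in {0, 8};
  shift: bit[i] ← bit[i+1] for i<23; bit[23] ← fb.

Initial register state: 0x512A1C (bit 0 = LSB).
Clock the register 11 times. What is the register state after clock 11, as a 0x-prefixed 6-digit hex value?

reg_0 = 0x512A1C
clock 1: out=0, reg = 0x28950E
clock 2: out=0, reg = 0x944A87
clock 3: out=1, reg = 0xCA2543
clock 4: out=1, reg = 0x6512A1
clock 5: out=1, reg = 0xB28950
clock 6: out=0, reg = 0xD944A8
clock 7: out=0, reg = 0x6CA254
clock 8: out=0, reg = 0x36512A
clock 9: out=0, reg = 0x9B2895
clock 10: out=1, reg = 0xCD944A
clock 11: out=0, reg = 0x66CA25

0x66CA25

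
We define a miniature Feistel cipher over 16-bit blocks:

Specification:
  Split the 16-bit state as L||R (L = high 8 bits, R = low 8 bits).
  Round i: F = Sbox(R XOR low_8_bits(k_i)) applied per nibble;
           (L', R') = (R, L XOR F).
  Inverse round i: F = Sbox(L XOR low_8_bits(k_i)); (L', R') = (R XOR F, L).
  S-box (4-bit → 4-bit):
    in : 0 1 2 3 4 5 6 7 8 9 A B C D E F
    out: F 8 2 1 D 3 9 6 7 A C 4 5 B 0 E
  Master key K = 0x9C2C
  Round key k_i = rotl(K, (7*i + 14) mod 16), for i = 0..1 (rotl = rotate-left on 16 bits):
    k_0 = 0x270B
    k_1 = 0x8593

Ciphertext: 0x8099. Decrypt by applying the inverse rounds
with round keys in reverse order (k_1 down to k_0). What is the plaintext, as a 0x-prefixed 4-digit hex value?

0x0118

s_0 = ciphertext = 0x8099
s_1 = InvRound(s_0, k_1) = 0x1880
s_2 = InvRound(s_1, k_0) = 0x0118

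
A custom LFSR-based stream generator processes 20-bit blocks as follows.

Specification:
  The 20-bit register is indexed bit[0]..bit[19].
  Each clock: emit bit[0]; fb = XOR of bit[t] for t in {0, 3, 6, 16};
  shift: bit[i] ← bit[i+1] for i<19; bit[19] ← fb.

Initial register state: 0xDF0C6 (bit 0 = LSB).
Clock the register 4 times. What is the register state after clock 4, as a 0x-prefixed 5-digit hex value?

reg_0 = 0xDF0C6
clock 1: out=0, reg = 0x6F863
clock 2: out=1, reg = 0x37C31
clock 3: out=1, reg = 0x1BE18
clock 4: out=0, reg = 0x0DF0C

0x0DF0C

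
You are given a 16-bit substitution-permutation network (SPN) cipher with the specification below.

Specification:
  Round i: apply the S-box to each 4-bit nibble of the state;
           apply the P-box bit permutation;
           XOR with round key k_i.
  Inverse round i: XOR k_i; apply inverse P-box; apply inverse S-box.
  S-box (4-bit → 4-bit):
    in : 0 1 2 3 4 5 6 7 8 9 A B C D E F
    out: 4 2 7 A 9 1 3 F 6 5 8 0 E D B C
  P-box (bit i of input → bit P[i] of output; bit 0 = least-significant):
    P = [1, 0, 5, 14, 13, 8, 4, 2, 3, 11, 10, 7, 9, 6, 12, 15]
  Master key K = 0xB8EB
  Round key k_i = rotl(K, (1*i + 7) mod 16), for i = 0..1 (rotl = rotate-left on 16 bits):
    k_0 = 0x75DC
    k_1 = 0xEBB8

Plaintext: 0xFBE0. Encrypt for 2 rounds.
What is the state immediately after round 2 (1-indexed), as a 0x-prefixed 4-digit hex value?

0x7B45

s_0 = plaintext = 0xFBE0
s_1 = Round(s_0, k_0) = 0xC4F8
s_2 = Round(s_1, k_1) = 0x7B45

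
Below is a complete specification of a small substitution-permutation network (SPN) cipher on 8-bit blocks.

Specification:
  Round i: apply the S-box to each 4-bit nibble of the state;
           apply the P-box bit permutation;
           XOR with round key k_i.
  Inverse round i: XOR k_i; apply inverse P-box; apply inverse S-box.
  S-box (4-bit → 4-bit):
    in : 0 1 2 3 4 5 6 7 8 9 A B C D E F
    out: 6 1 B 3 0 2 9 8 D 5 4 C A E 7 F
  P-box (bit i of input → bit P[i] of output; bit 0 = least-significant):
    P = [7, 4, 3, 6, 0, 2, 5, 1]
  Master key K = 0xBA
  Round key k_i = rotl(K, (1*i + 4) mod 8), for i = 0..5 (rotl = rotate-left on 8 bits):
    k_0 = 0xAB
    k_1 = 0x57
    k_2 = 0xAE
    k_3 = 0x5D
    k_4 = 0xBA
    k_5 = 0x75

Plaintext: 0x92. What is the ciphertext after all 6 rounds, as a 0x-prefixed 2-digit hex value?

s_0 = plaintext = 0x92
s_1 = Round(s_0, k_0) = 0x5A
s_2 = Round(s_1, k_1) = 0x5B
s_3 = Round(s_2, k_2) = 0xE2
s_4 = Round(s_3, k_3) = 0xA8
s_5 = Round(s_4, k_4) = 0x52
s_6 = Round(s_5, k_5) = 0xA1

0xA1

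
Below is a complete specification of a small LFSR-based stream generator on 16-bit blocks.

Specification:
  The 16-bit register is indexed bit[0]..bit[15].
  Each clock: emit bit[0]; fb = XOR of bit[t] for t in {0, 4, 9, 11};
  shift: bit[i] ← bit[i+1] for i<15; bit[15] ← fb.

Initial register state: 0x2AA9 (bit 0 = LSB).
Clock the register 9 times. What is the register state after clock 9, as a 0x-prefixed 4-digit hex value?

0xF995

reg_0 = 0x2AA9
clock 1: out=1, reg = 0x9554
clock 2: out=0, reg = 0xCAAA
clock 3: out=0, reg = 0x6555
clock 4: out=1, reg = 0x32AA
clock 5: out=0, reg = 0x9955
clock 6: out=1, reg = 0xCCAA
clock 7: out=0, reg = 0xE655
clock 8: out=1, reg = 0xF32A
clock 9: out=0, reg = 0xF995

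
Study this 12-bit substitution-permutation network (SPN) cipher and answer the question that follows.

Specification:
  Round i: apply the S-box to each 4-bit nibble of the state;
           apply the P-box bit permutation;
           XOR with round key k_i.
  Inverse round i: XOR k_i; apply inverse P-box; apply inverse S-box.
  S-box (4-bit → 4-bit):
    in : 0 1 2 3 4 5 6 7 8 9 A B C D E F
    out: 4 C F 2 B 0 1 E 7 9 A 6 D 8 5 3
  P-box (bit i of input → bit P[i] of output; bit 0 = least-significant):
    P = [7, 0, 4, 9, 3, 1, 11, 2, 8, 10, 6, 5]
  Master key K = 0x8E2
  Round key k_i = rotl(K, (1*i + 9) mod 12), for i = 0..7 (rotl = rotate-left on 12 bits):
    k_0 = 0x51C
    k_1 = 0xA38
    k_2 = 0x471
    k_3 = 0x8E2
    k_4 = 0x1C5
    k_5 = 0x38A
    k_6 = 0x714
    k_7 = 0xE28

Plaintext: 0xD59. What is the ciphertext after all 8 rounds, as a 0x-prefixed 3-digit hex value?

0x5B4

s_0 = plaintext = 0xD59
s_1 = Round(s_0, k_0) = 0x7BC
s_2 = Round(s_1, k_1) = 0x4CA
s_3 = Round(s_2, k_2) = 0xB5C
s_4 = Round(s_3, k_3) = 0xE32
s_5 = Round(s_4, k_4) = 0x216
s_6 = Round(s_5, k_5) = 0xE6E
s_7 = Round(s_6, k_6) = 0x6CC
s_8 = Round(s_7, k_7) = 0x5B4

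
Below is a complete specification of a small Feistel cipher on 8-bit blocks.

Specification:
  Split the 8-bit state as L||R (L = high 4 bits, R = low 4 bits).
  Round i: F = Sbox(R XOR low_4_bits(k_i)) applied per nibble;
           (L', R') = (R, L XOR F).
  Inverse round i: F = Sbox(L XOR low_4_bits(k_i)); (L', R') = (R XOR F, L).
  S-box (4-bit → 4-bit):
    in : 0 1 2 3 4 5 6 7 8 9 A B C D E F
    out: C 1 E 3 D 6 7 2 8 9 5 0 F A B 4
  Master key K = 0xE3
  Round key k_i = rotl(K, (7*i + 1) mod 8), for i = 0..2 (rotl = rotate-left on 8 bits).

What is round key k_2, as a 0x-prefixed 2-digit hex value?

0xF1

K = 0xE3
k_0 = rotl(K, (7*0+1) mod 8) = rotl(K, 1) = 0xC7
k_1 = rotl(K, (7*1+1) mod 8) = rotl(K, 0) = 0xE3
k_2 = rotl(K, (7*2+1) mod 8) = rotl(K, 7) = 0xF1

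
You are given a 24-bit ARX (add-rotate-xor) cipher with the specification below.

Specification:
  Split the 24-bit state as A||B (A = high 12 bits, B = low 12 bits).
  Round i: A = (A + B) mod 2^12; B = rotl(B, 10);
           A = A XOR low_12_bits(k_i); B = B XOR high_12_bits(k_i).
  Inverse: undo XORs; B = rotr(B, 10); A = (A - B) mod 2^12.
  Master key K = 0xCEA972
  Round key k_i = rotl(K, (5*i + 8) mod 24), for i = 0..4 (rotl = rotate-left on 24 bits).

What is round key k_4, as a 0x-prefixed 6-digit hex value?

0xEA972C

K = 0xCEA972
k_0 = rotl(K, (5*0+8) mod 24) = rotl(K, 8) = 0xA972CE
k_1 = rotl(K, (5*1+8) mod 24) = rotl(K, 13) = 0x2E59D5
k_2 = rotl(K, (5*2+8) mod 24) = rotl(K, 18) = 0xCB3AA5
k_3 = rotl(K, (5*3+8) mod 24) = rotl(K, 23) = 0x6754B9
k_4 = rotl(K, (5*4+8) mod 24) = rotl(K, 4) = 0xEA972C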